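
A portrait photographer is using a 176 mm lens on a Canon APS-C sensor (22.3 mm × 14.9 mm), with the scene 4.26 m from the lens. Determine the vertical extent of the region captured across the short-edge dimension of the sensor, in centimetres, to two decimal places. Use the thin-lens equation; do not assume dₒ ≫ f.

dₒ: 4.26 m = 4260 mm.
Similar triangles through the lens centre give W/dₒ = h/dᵢ; with 1/f = 1/dₒ + 1/dᵢ this gives W = h·(dₒ − f)/f.
W = 14.9 mm × (4260 − 176) / 176 = 14.9 × 23.2045 ≈ 345.748 mm = 34.5748 cm.

34.57 cm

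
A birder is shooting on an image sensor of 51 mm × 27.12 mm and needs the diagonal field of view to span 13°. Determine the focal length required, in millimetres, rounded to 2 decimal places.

Sensor diagonal = √(51² + 27.12²) = √3336.4944 ≈ 57.7624 mm.
From α = 2·arctan(d/2f) we get f = d / (2·tan(α/2)).
With d = 57.7624 mm and α/2 = 6.5°, tan(α/2) ≈ 0.11394, so f ≈ 57.7624 / 0.22787 ≈ 253.4870 mm.

253.49 mm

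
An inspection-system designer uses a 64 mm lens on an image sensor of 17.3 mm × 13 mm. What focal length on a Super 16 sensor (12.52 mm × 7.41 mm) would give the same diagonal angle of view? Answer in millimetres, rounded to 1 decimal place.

Sensor diagonal = √(17.3² + 13²) = √468.2900 ≈ 21.6400 mm.
Sensor diagonal = √(12.52² + 7.41²) = √211.6585 ≈ 14.5485 mm.
Equal angle of view means equal diagonal/f ratio, so f₂ = f₁ · (diagonal₂/diagonal₁) = 64 × 14.5485/21.6400.
f₂ = 64 × 0.67230 ≈ 43.027 mm.

43.0 mm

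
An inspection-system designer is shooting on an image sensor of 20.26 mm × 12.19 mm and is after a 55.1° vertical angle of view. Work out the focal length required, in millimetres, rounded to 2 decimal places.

From α = 2·arctan(h/2f) we get f = h / (2·tan(α/2)).
With h = 12.19 mm and α/2 = 27.55°, tan(α/2) ≈ 0.52168, so f ≈ 12.19 / 1.04335 ≈ 11.6835 mm.

11.68 mm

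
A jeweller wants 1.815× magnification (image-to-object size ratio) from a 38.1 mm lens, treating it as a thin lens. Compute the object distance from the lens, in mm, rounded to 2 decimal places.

59.09 mm

With m = dᵢ/dₒ and 1/f = 1/dₒ + 1/dᵢ, substituting dᵢ = m·dₒ gives 1/f = (1 + 1/m)/dₒ, hence dₒ = f·(1 + 1/m).
dₒ = 38.1 × (1 + 1/1.815) = 38.1 × 1.55096 ≈ 59.092 mm.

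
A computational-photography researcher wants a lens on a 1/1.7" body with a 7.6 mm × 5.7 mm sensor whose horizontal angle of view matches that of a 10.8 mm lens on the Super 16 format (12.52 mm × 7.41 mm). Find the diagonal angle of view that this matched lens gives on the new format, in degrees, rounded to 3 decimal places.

71.849°

Equal horizontal AOV ⇒ f₂ = f₁ · 7.6/12.52 = 10.8 × 0.60703 ≈ 6.5559 mm.
Sensor diagonal = √(7.6² + 5.7²) = √90.2500 ≈ 9.5000 mm.
Diagonal AOV on the new format = 2·arctan(9.5000 / (2 × 6.5559)) = 2·arctan(0.72454) ≈ 71.8494°.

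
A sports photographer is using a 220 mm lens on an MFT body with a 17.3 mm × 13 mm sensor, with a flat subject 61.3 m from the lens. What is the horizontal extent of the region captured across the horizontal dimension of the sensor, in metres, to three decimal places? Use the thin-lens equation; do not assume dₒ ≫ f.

4.803 m

dₒ: 61.3 m = 61300 mm.
Similar triangles through the lens centre give W/dₒ = w/dᵢ; with 1/f = 1/dₒ + 1/dᵢ this gives W = w·(dₒ − f)/f.
W = 17.3 mm × (61300 − 220) / 220 = 17.3 × 277.6364 ≈ 4803.109 mm = 4.80311 m.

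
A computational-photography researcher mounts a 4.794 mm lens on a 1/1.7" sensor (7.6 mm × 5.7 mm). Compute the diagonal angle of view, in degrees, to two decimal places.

89.47°

Sensor diagonal = √(7.6² + 5.7²) = √90.2500 ≈ 9.5000 mm.
Angle of view α = 2·arctan(d/2f) with d = 9.5000 mm and f = 4.794 mm.
d/2f = 0.99082; arctan(0.99082) ≈ 44.7359°, so α ≈ 89.4717°.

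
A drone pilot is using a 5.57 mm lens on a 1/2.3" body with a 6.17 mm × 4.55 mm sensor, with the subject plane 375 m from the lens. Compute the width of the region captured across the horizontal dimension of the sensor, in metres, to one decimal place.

dₒ: 375 m = 375000 mm.
Similar triangles through the lens centre give W/dₒ = w/dᵢ; with 1/f = 1/dₒ + 1/dᵢ this gives W = w·(dₒ − f)/f.
W = 6.17 mm × (375000 − 5.57) / 5.57 = 6.17 × 67323.9551 ≈ 415388.803 mm = 415.389 m.

415.4 m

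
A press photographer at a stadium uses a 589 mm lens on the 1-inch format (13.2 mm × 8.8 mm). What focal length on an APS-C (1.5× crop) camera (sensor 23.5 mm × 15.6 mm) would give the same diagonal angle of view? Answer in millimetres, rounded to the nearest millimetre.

1047 mm

Sensor diagonal = √(13.2² + 8.8²) = √251.6800 ≈ 15.8644 mm.
Sensor diagonal = √(23.5² + 15.6²) = √795.6100 ≈ 28.2066 mm.
Equal angle of view means equal diagonal/f ratio, so f₂ = f₁ · (diagonal₂/diagonal₁) = 589 × 28.2066/15.8644.
f₂ = 589 × 1.77798 ≈ 1047.228 mm.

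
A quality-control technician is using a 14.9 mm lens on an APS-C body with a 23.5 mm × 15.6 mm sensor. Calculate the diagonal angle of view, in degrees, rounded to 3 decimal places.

86.853°

Sensor diagonal = √(23.5² + 15.6²) = √795.6100 ≈ 28.2066 mm.
Angle of view α = 2·arctan(d/2f) with d = 28.2066 mm and f = 14.9 mm.
d/2f = 0.94653; arctan(0.94653) ≈ 43.4265°, so α ≈ 86.8530°.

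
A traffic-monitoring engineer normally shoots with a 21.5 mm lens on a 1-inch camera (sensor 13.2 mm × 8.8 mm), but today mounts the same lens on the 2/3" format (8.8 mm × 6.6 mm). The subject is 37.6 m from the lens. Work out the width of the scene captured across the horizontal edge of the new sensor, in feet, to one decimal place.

The focal length stays 21.5 mm; the relevant sensor dimension is now w = 8.8 mm. Object distance dₒ = 37.6 m = 37600 mm.
Thin-lens field width W = w·(dₒ − f)/f = 8.8 × (37600 − 21.5)/21.5 ≈ 15380.967 mm = 15380.967/304.8 ft = 50.4625 ft.

50.5 ft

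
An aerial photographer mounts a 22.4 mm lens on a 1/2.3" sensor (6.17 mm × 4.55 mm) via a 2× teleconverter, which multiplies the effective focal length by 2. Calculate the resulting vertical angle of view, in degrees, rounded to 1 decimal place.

5.8°

Effective focal length f = 22.4 × 2 = 44.8 mm.
α = 2·arctan(4.55 / (2 × 44.8)) = 2·arctan(0.05078) ≈ 5.8141°.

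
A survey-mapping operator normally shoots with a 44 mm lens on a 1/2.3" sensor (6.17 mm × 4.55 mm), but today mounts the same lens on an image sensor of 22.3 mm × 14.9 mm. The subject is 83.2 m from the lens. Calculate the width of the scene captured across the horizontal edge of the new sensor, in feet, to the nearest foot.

138 ft

The focal length stays 44 mm; the relevant sensor dimension is now w = 22.3 mm. Object distance dₒ = 83.2 m = 83200 mm.
Thin-lens field width W = w·(dₒ − f)/f = 22.3 × (83200 − 44)/44 ≈ 42144.973 mm = 42144.973/304.8 ft = 138.271 ft.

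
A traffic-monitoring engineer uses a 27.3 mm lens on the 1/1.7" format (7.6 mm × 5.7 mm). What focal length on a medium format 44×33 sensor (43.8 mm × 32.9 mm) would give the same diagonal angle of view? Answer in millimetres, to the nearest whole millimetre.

Sensor diagonal = √(7.6² + 5.7²) = √90.2500 ≈ 9.5000 mm.
Sensor diagonal = √(43.8² + 32.9²) = √3000.8500 ≈ 54.7800 mm.
Equal angle of view means equal diagonal/f ratio, so f₂ = f₁ · (diagonal₂/diagonal₁) = 27.3 × 54.7800/9.5000.
f₂ = 27.3 × 5.76632 ≈ 157.420 mm.

157 mm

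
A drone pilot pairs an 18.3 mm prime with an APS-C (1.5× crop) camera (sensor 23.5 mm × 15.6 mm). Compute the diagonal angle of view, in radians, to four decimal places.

1.3132 rad

Sensor diagonal = √(23.5² + 15.6²) = √795.6100 ≈ 28.2066 mm.
Angle of view α = 2·arctan(d/2f) with d = 28.2066 mm and f = 18.3 mm.
d/2f = 0.77067; arctan(0.77067) ≈ 0.6566 rad, so α ≈ 1.3132 rad.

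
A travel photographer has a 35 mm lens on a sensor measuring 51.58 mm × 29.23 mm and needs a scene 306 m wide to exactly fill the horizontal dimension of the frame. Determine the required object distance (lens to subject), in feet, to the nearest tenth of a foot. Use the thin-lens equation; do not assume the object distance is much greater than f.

W: 306 m = 306000 mm.
Magnification m = w/W = dᵢ/dₒ; combined with 1/f = 1/dₒ + 1/dᵢ this gives dₒ = f·(1 + W/w).
dₒ = 35 mm × (1 + 306000/51.58) = 35 × 5933.5320 ≈ 207673.620 mm = 207673.620/304.8 ft = 681.344 ft.

681.3 ft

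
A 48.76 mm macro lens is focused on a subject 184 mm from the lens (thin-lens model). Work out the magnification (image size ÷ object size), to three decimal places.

Thin lens: 1/f = 1/dₒ + 1/dᵢ → 1/dᵢ = 1/48.76 − 1/184 = 0.0150738 mm⁻¹, so dᵢ ≈ 66.3401 mm.
Magnification m = dᵢ/dₒ = 66.3401/184 ≈ 0.36054.

0.361×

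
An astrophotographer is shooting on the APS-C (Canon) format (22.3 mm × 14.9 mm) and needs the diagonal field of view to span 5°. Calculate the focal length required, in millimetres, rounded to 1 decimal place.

307.1 mm

Sensor diagonal = √(22.3² + 14.9²) = √719.3000 ≈ 26.8198 mm.
From α = 2·arctan(d/2f) we get f = d / (2·tan(α/2)).
With d = 26.8198 mm and α/2 = 2.5°, tan(α/2) ≈ 0.04366, so f ≈ 26.8198 / 0.08732 ≈ 307.1368 mm.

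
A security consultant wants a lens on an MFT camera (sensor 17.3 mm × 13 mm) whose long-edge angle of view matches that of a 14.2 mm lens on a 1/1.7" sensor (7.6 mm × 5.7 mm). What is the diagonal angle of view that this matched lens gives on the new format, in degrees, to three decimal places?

Equal long-edge AOV ⇒ f₂ = f₁ · 17.3/7.6 = 14.2 × 2.27632 ≈ 32.3237 mm.
Sensor diagonal = √(17.3² + 13²) = √468.2900 ≈ 21.6400 mm.
Diagonal AOV on the new format = 2·arctan(21.6400 / (2 × 32.3237)) = 2·arctan(0.33474) ≈ 37.0148°.

37.015°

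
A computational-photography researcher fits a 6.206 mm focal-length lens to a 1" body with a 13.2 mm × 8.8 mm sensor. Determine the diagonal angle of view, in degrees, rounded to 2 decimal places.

103.92°

Sensor diagonal = √(13.2² + 8.8²) = √251.6800 ≈ 15.8644 mm.
Angle of view α = 2·arctan(d/2f) with d = 15.8644 mm and f = 6.206 mm.
d/2f = 1.27815; arctan(1.27815) ≈ 51.9611°, so α ≈ 103.9222°.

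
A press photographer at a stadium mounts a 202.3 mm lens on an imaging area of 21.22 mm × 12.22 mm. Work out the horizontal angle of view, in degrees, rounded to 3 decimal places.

Angle of view α = 2·arctan(w/2f) with w = 21.22 mm and f = 202.3 mm.
w/2f = 0.05245; arctan(0.05245) ≈ 3.0022°, so α ≈ 6.0045°.

6.004°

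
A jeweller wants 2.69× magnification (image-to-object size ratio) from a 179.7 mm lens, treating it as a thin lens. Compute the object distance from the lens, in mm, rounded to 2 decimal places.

With m = dᵢ/dₒ and 1/f = 1/dₒ + 1/dᵢ, substituting dᵢ = m·dₒ gives 1/f = (1 + 1/m)/dₒ, hence dₒ = f·(1 + 1/m).
dₒ = 179.7 × (1 + 1/2.69) = 179.7 × 1.37175 ≈ 246.503 mm.

246.50 mm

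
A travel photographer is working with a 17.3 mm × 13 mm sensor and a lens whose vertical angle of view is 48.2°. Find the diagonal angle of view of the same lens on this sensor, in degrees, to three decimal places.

From the vertical AOV: f = 13 / (2·tan(24.1°)) = 13 / 0.89464 ≈ 14.5309 mm.
Sensor diagonal = √(17.3² + 13²) = √468.2900 ≈ 21.6400 mm.
Diagonal AOV = 2·arctan(21.6400 / (2 × 14.5309)) = 2·arctan(0.74462) ≈ 73.3441°.

73.344°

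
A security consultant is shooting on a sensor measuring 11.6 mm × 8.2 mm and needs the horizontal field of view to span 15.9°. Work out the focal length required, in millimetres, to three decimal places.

From α = 2·arctan(w/2f) we get f = w / (2·tan(α/2)).
With w = 11.6 mm and α/2 = 7.95°, tan(α/2) ≈ 0.13965, so f ≈ 11.6 / 0.27930 ≈ 41.5321 mm.

41.532 mm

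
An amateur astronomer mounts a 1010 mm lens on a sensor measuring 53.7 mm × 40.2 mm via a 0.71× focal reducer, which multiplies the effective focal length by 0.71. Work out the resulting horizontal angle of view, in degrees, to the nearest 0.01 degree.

4.29°

Effective focal length f = 1010 × 0.71 = 717.1 mm.
α = 2·arctan(53.7 / (2 × 717.1)) = 2·arctan(0.03744) ≈ 4.2886°.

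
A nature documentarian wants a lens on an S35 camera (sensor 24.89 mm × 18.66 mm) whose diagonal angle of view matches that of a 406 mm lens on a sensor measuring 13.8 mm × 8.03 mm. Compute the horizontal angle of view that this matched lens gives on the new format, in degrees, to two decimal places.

Sensor diagonal = √(13.8² + 8.03²) = √254.9209 ≈ 15.9662 mm.
Sensor diagonal = √(24.89² + 18.66²) = √967.7077 ≈ 31.1080 mm.
Equal diagonal AOV ⇒ f₂ = f₁ · 31.1080/15.9662 = 406 × 1.94836 ≈ 791.0345 mm.
Horizontal AOV on the new format = 2·arctan(24.89 / (2 × 791.0345)) = 2·arctan(0.01573) ≈ 1.8027°.

1.80°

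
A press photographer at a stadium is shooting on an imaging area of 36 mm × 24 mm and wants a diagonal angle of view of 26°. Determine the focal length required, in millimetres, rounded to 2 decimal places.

Sensor diagonal = √(36² + 24²) = √1872.0000 ≈ 43.2666 mm.
From α = 2·arctan(d/2f) we get f = d / (2·tan(α/2)).
With d = 43.2666 mm and α/2 = 13°, tan(α/2) ≈ 0.23087, so f ≈ 43.2666 / 0.46174 ≈ 93.7042 mm.

93.70 mm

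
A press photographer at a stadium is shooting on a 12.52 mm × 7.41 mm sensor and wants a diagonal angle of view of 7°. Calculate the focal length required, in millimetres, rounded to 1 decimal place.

Sensor diagonal = √(12.52² + 7.41²) = √211.6585 ≈ 14.5485 mm.
From α = 2·arctan(d/2f) we get f = d / (2·tan(α/2)).
With d = 14.5485 mm and α/2 = 3.5°, tan(α/2) ≈ 0.06116, so f ≈ 14.5485 / 0.12233 ≈ 118.9328 mm.

118.9 mm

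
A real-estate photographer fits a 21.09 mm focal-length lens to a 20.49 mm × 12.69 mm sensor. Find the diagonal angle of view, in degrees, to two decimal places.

59.49°

Sensor diagonal = √(20.49² + 12.69²) = √580.8762 ≈ 24.1014 mm.
Angle of view α = 2·arctan(d/2f) with d = 24.1014 mm and f = 21.09 mm.
d/2f = 0.57139; arctan(0.57139) ≈ 29.7434°, so α ≈ 59.4867°.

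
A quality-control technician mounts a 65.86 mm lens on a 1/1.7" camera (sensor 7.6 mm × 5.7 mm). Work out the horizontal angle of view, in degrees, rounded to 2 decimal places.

6.60°

Angle of view α = 2·arctan(w/2f) with w = 7.6 mm and f = 65.86 mm.
w/2f = 0.05770; arctan(0.05770) ≈ 3.3022°, so α ≈ 6.6044°.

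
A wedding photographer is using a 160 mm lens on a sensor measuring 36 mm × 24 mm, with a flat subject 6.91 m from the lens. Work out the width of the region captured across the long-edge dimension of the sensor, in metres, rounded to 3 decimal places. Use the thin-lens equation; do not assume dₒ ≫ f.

1.519 m

dₒ: 6.91 m = 6910 mm.
Similar triangles through the lens centre give W/dₒ = w/dᵢ; with 1/f = 1/dₒ + 1/dᵢ this gives W = w·(dₒ − f)/f.
W = 36 mm × (6910 − 160) / 160 = 36 × 42.1875 ≈ 1518.750 mm = 1.51875 m.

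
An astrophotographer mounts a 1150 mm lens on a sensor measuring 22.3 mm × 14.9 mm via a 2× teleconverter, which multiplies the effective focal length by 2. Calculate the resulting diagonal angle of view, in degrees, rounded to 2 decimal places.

0.67°

Effective focal length f = 1150 × 2 = 2300 mm.
Sensor diagonal = √(22.3² + 14.9²) = √719.3000 ≈ 26.8198 mm.
α = 2·arctan(26.820 / (2 × 2300)) = 2·arctan(0.00583) ≈ 0.6681°.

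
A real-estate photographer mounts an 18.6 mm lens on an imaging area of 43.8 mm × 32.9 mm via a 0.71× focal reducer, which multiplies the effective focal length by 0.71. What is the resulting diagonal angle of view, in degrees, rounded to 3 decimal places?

128.518°

Effective focal length f = 18.6 × 0.71 = 13.206 mm.
Sensor diagonal = √(43.8² + 32.9²) = √3000.8500 ≈ 54.7800 mm.
α = 2·arctan(54.780 / (2 × 13.206)) = 2·arctan(2.07406) ≈ 128.5182°.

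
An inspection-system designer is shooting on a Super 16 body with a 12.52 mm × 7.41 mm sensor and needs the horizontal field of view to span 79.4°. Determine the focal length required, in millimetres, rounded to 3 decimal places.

7.540 mm

From α = 2·arctan(w/2f) we get f = w / (2·tan(α/2)).
With w = 12.52 mm and α/2 = 39.7°, tan(α/2) ≈ 0.83022, so f ≈ 12.52 / 1.66043 ≈ 7.5402 mm.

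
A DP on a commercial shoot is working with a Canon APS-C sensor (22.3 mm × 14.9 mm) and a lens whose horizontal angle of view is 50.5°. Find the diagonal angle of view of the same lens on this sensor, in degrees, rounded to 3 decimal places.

59.126°

From the horizontal AOV: f = 22.3 / (2·tan(25.25°)) = 22.3 / 0.94326 ≈ 23.6414 mm.
Sensor diagonal = √(22.3² + 14.9²) = √719.3000 ≈ 26.8198 mm.
Diagonal AOV = 2·arctan(26.8198 / (2 × 23.6414)) = 2·arctan(0.56722) ≈ 59.1256°.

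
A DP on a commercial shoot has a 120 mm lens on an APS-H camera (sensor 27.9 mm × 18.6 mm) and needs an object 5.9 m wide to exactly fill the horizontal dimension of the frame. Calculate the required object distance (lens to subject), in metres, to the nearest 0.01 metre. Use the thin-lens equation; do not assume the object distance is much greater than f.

25.50 m

W: 5.9 m = 5900 mm.
Magnification m = w/W = dᵢ/dₒ; combined with 1/f = 1/dₒ + 1/dᵢ this gives dₒ = f·(1 + W/w).
dₒ = 120 mm × (1 + 5900/27.9) = 120 × 212.4695 ≈ 25496.344 mm = 25.4963 m.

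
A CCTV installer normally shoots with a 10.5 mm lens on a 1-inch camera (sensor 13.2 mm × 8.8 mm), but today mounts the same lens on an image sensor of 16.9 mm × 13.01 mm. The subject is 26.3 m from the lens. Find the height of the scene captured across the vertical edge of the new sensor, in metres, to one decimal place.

The focal length stays 10.5 mm; the relevant sensor dimension is now h = 13.01 mm. Object distance dₒ = 26.3 m = 26300 mm.
Thin-lens field height W = h·(dₒ − f)/f = 13.01 × (26300 − 10.5)/10.5 ≈ 32573.942 mm = 32.5739 m.

32.6 m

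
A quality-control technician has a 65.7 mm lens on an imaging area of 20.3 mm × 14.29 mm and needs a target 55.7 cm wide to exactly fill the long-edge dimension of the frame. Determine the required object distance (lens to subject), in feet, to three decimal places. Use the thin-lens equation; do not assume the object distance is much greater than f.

W: 55.7 cm = 557 mm.
Magnification m = w/W = dᵢ/dₒ; combined with 1/f = 1/dₒ + 1/dᵢ this gives dₒ = f·(1 + W/w).
dₒ = 65.7 mm × (1 + 557/20.3) = 65.7 × 28.4384 ≈ 1868.404 mm = 1868.404/304.8 ft = 6.12994 ft.

6.130 ft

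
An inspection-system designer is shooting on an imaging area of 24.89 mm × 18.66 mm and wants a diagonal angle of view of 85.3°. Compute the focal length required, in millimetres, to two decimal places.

Sensor diagonal = √(24.89² + 18.66²) = √967.7077 ≈ 31.1080 mm.
From α = 2·arctan(d/2f) we get f = d / (2·tan(α/2)).
With d = 31.1080 mm and α/2 = 42.65°, tan(α/2) ≈ 0.92116, so f ≈ 31.1080 / 1.84232 ≈ 16.8853 mm.

16.89 mm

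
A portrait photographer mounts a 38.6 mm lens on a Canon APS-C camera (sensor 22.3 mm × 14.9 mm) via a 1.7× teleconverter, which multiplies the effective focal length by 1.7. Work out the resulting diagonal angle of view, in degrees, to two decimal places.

Effective focal length f = 38.6 × 1.7 = 65.62 mm.
Sensor diagonal = √(22.3² + 14.9²) = √719.3000 ≈ 26.8198 mm.
α = 2·arctan(26.820 / (2 × 65.62)) = 2·arctan(0.20436) ≈ 23.0995°.

23.10°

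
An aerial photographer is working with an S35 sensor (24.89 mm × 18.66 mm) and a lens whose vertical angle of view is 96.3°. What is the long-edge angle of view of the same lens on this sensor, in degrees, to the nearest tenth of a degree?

112.2°

From the vertical AOV: f = 18.66 / (2·tan(48.15°)) = 18.66 / 2.23295 ≈ 8.3566 mm.
Long-edge AOV = 2·arctan(24.89 / (2 × 8.3566)) = 2·arctan(1.48923) ≈ 112.2384°.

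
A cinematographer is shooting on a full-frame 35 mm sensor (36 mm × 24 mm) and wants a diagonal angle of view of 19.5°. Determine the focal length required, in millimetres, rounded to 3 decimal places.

125.898 mm

Sensor diagonal = √(36² + 24²) = √1872.0000 ≈ 43.2666 mm.
From α = 2·arctan(d/2f) we get f = d / (2·tan(α/2)).
With d = 43.2666 mm and α/2 = 9.75°, tan(α/2) ≈ 0.17183, so f ≈ 43.2666 / 0.34366 ≈ 125.8984 mm.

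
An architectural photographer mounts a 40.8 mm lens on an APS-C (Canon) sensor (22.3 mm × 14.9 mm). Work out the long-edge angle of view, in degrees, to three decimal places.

Angle of view α = 2·arctan(w/2f) with w = 22.3 mm and f = 40.8 mm.
w/2f = 0.27328; arctan(0.27328) ≈ 15.2848°, so α ≈ 30.5696°.

30.570°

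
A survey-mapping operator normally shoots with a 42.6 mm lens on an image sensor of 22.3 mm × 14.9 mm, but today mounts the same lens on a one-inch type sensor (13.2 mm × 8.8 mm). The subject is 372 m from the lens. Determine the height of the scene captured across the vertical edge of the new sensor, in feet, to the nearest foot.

The focal length stays 42.6 mm; the relevant sensor dimension is now h = 8.8 mm. Object distance dₒ = 372 m = 372000 mm.
Thin-lens field height W = h·(dₒ − f)/f = 8.8 × (372000 − 42.6)/42.6 ≈ 76836.270 mm = 76836.270/304.8 ft = 252.088 ft.

252 ft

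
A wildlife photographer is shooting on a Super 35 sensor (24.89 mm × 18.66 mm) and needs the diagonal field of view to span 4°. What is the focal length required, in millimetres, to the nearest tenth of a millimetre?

445.4 mm

Sensor diagonal = √(24.89² + 18.66²) = √967.7077 ≈ 31.1080 mm.
From α = 2·arctan(d/2f) we get f = d / (2·tan(α/2)).
With d = 31.1080 mm and α/2 = 2°, tan(α/2) ≈ 0.03492, so f ≈ 31.1080 / 0.06984 ≈ 445.4083 mm.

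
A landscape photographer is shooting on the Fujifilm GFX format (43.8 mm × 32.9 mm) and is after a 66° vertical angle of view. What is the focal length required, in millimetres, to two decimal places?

From α = 2·arctan(h/2f) we get f = h / (2·tan(α/2)).
With h = 32.9 mm and α/2 = 33°, tan(α/2) ≈ 0.64941, so f ≈ 32.9 / 1.29882 ≈ 25.3308 mm.

25.33 mm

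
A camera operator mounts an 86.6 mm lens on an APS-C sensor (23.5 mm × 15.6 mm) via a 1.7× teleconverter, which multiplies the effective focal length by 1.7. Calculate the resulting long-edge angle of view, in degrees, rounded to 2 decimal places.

9.13°

Effective focal length f = 86.6 × 1.7 = 147.22 mm.
α = 2·arctan(23.5 / (2 × 147.22)) = 2·arctan(0.07981) ≈ 9.1265°.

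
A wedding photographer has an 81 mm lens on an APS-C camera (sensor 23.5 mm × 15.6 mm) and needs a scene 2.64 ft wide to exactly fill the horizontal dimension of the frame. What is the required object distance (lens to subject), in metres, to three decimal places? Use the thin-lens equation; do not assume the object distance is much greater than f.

W: 2.64 ft × 304.8 mm/ft = 804.67 mm.
Magnification m = w/W = dᵢ/dₒ; combined with 1/f = 1/dₒ + 1/dᵢ this gives dₒ = f·(1 + W/w).
dₒ = 81 mm × (1 + 804.672/23.5) = 81 × 35.2414 ≈ 2854.550 mm = 2.85455 m.

2.855 m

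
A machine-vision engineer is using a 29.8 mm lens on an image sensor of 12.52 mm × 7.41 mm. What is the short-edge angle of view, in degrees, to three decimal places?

Angle of view α = 2·arctan(h/2f) with h = 7.41 mm and f = 29.8 mm.
h/2f = 0.12433; arctan(0.12433) ≈ 7.0872°, so α ≈ 14.1743°.

14.174°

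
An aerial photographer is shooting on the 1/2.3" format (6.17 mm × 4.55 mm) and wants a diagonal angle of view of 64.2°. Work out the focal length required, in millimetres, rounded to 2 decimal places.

6.11 mm

Sensor diagonal = √(6.17² + 4.55²) = √58.7714 ≈ 7.6663 mm.
From α = 2·arctan(d/2f) we get f = d / (2·tan(α/2)).
With d = 7.6663 mm and α/2 = 32.1°, tan(α/2) ≈ 0.62730, so f ≈ 7.6663 / 1.25460 ≈ 6.1105 mm.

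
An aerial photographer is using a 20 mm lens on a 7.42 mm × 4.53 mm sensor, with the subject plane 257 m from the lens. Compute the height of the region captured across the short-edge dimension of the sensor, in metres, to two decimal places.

dₒ: 257 m = 257000 mm.
Similar triangles through the lens centre give W/dₒ = h/dᵢ; with 1/f = 1/dₒ + 1/dᵢ this gives W = h·(dₒ − f)/f.
W = 4.53 mm × (257000 − 20) / 20 = 4.53 × 12849.0000 ≈ 58205.970 mm = 58.206 m.

58.21 m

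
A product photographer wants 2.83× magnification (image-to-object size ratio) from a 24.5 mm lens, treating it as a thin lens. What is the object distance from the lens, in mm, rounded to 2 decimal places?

With m = dᵢ/dₒ and 1/f = 1/dₒ + 1/dᵢ, substituting dᵢ = m·dₒ gives 1/f = (1 + 1/m)/dₒ, hence dₒ = f·(1 + 1/m).
dₒ = 24.5 × (1 + 1/2.83) = 24.5 × 1.35336 ≈ 33.157 mm.

33.16 mm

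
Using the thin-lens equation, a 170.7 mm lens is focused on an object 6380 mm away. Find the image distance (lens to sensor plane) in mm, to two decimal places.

1/dᵢ = 1/f − 1/dₒ = 1/170.7 − 1/6380 = 0.0057015 mm⁻¹.
dᵢ = 1/0.0057015 ≈ 175.3927 mm.

175.39 mm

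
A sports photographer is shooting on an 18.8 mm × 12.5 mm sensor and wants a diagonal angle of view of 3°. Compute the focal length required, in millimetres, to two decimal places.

431.08 mm

Sensor diagonal = √(18.8² + 12.5²) = √509.6900 ≈ 22.5763 mm.
From α = 2·arctan(d/2f) we get f = d / (2·tan(α/2)).
With d = 22.5763 mm and α/2 = 1.5°, tan(α/2) ≈ 0.02619, so f ≈ 22.5763 / 0.05237 ≈ 431.0773 mm.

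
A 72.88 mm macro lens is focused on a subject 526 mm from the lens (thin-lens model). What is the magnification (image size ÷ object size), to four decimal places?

Thin lens: 1/f = 1/dₒ + 1/dᵢ → 1/dᵢ = 1/72.88 − 1/526 = 0.0118200 mm⁻¹, so dᵢ ≈ 84.6020 mm.
Magnification m = dᵢ/dₒ = 84.6020/526 ≈ 0.16084.

0.1608×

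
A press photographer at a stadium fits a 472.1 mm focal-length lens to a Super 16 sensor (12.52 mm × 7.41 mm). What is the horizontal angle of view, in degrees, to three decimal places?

Angle of view α = 2·arctan(w/2f) with w = 12.52 mm and f = 472.1 mm.
w/2f = 0.01326; arctan(0.01326) ≈ 0.7597°, so α ≈ 1.5194°.

1.519°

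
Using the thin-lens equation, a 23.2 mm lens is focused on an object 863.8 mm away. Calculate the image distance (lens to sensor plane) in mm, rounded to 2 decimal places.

1/dᵢ = 1/f − 1/dₒ = 1/23.2 − 1/863.8 = 0.0419458 mm⁻¹.
dᵢ = 1/0.0419458 ≈ 23.8403 mm.

23.84 mm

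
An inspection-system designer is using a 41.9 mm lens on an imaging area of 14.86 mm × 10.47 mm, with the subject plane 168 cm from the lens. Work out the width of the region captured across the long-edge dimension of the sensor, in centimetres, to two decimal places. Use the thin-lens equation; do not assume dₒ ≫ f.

58.10 cm

dₒ: 168 cm = 1680 mm.
Similar triangles through the lens centre give W/dₒ = w/dᵢ; with 1/f = 1/dₒ + 1/dᵢ this gives W = w·(dₒ − f)/f.
W = 14.86 mm × (1680 − 41.9) / 41.9 = 14.86 × 39.0955 ≈ 580.959 mm = 58.0959 cm.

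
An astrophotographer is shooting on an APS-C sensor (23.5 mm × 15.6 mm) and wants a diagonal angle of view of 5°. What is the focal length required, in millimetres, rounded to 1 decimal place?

Sensor diagonal = √(23.5² + 15.6²) = √795.6100 ≈ 28.2066 mm.
From α = 2·arctan(d/2f) we get f = d / (2·tan(α/2)).
With d = 28.2066 mm and α/2 = 2.5°, tan(α/2) ≈ 0.04366, so f ≈ 28.2066 / 0.08732 ≈ 323.0182 mm.

323.0 mm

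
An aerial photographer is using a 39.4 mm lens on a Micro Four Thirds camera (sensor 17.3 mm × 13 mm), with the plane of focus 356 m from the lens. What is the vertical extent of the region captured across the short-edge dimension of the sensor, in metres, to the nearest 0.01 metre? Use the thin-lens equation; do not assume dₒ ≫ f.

117.45 m

dₒ: 356 m = 356000 mm.
Similar triangles through the lens centre give W/dₒ = h/dᵢ; with 1/f = 1/dₒ + 1/dᵢ this gives W = h·(dₒ − f)/f.
W = 13 mm × (356000 − 39.4) / 39.4 = 13 × 9034.5330 ≈ 117448.929 mm = 117.449 m.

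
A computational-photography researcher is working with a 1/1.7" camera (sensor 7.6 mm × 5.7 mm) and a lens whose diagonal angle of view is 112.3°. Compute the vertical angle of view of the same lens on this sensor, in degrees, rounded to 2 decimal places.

Sensor diagonal = √(7.6² + 5.7²) = √90.2500 ≈ 9.5000 mm.
From the diagonal AOV: f = 9.5000 / (2·tan(56.15°)) = 9.5000 / 2.98193 ≈ 3.1859 mm.
Vertical AOV = 2·arctan(5.7 / (2 × 3.1859)) = 2·arctan(0.89458) ≈ 83.6303°.

83.63°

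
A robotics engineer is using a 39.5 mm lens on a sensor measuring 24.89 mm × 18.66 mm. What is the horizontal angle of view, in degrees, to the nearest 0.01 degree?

Angle of view α = 2·arctan(w/2f) with w = 24.89 mm and f = 39.5 mm.
w/2f = 0.31506; arctan(0.31506) ≈ 17.4877°, so α ≈ 34.9755°.

34.98°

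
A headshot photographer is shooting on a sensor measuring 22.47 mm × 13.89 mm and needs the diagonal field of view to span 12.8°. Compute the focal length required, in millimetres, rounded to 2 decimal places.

Sensor diagonal = √(22.47² + 13.89²) = √697.8330 ≈ 26.4165 mm.
From α = 2·arctan(d/2f) we get f = d / (2·tan(α/2)).
With d = 26.4165 mm and α/2 = 6.4°, tan(α/2) ≈ 0.11217, so f ≈ 26.4165 / 0.22434 ≈ 117.7543 mm.

117.75 mm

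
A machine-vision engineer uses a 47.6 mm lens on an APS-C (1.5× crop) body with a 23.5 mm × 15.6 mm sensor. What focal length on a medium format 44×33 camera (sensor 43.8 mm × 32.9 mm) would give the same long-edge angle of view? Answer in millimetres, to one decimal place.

Equal angle of view means equal width/f ratio, so f₂ = f₁ · (width₂/width₁) = 47.6 × 43.8/23.5.
f₂ = 47.6 × 1.86383 ≈ 88.718 mm.

88.7 mm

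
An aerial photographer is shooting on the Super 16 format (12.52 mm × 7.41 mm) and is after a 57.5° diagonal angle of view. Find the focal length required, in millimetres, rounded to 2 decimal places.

13.26 mm

Sensor diagonal = √(12.52² + 7.41²) = √211.6585 ≈ 14.5485 mm.
From α = 2·arctan(d/2f) we get f = d / (2·tan(α/2)).
With d = 14.5485 mm and α/2 = 28.75°, tan(α/2) ≈ 0.54862, so f ≈ 14.5485 / 1.09724 ≈ 13.2592 mm.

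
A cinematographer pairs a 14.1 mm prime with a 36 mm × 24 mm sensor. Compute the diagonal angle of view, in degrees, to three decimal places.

Sensor diagonal = √(36² + 24²) = √1872.0000 ≈ 43.2666 mm.
Angle of view α = 2·arctan(d/2f) with d = 43.2666 mm and f = 14.1 mm.
d/2f = 1.53428; arctan(1.53428) ≈ 56.9048°, so α ≈ 113.8096°.

113.810°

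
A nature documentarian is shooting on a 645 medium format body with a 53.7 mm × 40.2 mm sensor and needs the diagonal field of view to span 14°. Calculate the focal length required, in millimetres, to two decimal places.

Sensor diagonal = √(53.7² + 40.2²) = √4499.7300 ≈ 67.0800 mm.
From α = 2·arctan(d/2f) we get f = d / (2·tan(α/2)).
With d = 67.0800 mm and α/2 = 7°, tan(α/2) ≈ 0.12278, so f ≈ 67.0800 / 0.24557 ≈ 273.1615 mm.

273.16 mm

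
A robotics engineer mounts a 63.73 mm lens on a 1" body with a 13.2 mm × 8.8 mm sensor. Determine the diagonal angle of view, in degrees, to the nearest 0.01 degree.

14.19°

Sensor diagonal = √(13.2² + 8.8²) = √251.6800 ≈ 15.8644 mm.
Angle of view α = 2·arctan(d/2f) with d = 15.8644 mm and f = 63.73 mm.
d/2f = 0.12447; arctan(0.12447) ≈ 7.0949°, so α ≈ 14.1898°.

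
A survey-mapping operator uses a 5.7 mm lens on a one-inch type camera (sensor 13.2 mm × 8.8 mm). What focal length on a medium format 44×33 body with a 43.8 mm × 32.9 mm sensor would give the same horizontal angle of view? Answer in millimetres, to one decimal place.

Equal angle of view means equal width/f ratio, so f₂ = f₁ · (width₂/width₁) = 5.7 × 43.8/13.2.
f₂ = 5.7 × 3.31818 ≈ 18.914 mm.

18.9 mm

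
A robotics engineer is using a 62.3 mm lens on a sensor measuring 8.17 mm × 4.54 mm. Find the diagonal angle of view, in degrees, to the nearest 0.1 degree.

8.6°

Sensor diagonal = √(8.17² + 4.54²) = √87.3605 ≈ 9.3467 mm.
Angle of view α = 2·arctan(d/2f) with d = 9.3467 mm and f = 62.3 mm.
d/2f = 0.07501; arctan(0.07501) ≈ 4.2899°, so α ≈ 8.5798°.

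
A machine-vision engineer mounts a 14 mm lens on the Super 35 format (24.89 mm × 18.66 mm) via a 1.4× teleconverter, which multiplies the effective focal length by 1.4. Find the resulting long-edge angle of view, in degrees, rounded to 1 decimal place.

64.8°

Effective focal length f = 14 × 1.4 = 19.6 mm.
α = 2·arctan(24.89 / (2 × 19.6)) = 2·arctan(0.63495) ≈ 64.8269°.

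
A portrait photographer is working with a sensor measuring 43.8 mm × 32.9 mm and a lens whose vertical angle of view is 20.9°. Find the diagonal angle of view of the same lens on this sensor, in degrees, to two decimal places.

34.14°

From the vertical AOV: f = 32.9 / (2·tan(10.45°)) = 32.9 / 0.36887 ≈ 89.1906 mm.
Sensor diagonal = √(43.8² + 32.9²) = √3000.8500 ≈ 54.7800 mm.
Diagonal AOV = 2·arctan(54.7800 / (2 × 89.1906)) = 2·arctan(0.30710) ≈ 34.1430°.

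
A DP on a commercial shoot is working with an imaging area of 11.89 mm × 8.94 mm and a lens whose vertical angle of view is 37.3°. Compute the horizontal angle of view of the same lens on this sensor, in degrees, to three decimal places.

From the vertical AOV: f = 8.94 / (2·tan(18.65°)) = 8.94 / 0.67502 ≈ 13.2441 mm.
Horizontal AOV = 2·arctan(11.89 / (2 × 13.2441)) = 2·arctan(0.44888) ≈ 48.3487°.

48.349°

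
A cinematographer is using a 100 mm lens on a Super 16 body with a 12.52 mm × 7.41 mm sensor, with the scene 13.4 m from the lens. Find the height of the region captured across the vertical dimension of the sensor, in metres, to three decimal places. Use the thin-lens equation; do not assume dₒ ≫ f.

0.986 m

dₒ: 13.4 m = 13400 mm.
Similar triangles through the lens centre give W/dₒ = h/dᵢ; with 1/f = 1/dₒ + 1/dᵢ this gives W = h·(dₒ − f)/f.
W = 7.41 mm × (13400 − 100) / 100 = 7.41 × 133.0000 ≈ 985.530 mm = 0.98553 m.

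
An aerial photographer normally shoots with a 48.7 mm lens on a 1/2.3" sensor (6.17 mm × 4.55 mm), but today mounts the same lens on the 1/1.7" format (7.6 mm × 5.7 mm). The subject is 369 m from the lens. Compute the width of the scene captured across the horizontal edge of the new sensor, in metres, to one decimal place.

The focal length stays 48.7 mm; the relevant sensor dimension is now w = 7.6 mm. Object distance dₒ = 369 m = 369000 mm.
Thin-lens field width W = w·(dₒ − f)/f = 7.6 × (369000 − 48.7)/48.7 ≈ 57577.616 mm = 57.5776 m.

57.6 m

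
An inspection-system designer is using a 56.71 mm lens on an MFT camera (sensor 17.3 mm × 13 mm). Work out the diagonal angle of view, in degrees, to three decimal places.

Sensor diagonal = √(17.3² + 13²) = √468.2900 ≈ 21.6400 mm.
Angle of view α = 2·arctan(d/2f) with d = 21.6400 mm and f = 56.71 mm.
d/2f = 0.19080; arctan(0.19080) ≈ 10.8019°, so α ≈ 21.6039°.

21.604°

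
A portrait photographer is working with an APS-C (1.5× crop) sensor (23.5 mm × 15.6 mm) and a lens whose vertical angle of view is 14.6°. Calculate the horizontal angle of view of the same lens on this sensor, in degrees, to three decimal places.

From the vertical AOV: f = 15.6 / (2·tan(7.3°)) = 15.6 / 0.25621 ≈ 60.8885 mm.
Horizontal AOV = 2·arctan(23.5 / (2 × 60.8885)) = 2·arctan(0.19298) ≈ 21.8449°.

21.845°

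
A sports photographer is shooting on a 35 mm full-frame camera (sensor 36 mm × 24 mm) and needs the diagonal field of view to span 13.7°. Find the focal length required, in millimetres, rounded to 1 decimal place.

180.1 mm

Sensor diagonal = √(36² + 24²) = √1872.0000 ≈ 43.2666 mm.
From α = 2·arctan(d/2f) we get f = d / (2·tan(α/2)).
With d = 43.2666 mm and α/2 = 6.85°, tan(α/2) ≈ 0.12013, so f ≈ 43.2666 / 0.24026 ≈ 180.0856 mm.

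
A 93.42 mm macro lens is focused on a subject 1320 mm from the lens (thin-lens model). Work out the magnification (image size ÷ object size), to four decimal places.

0.0762×

Thin lens: 1/f = 1/dₒ + 1/dᵢ → 1/dᵢ = 1/93.42 − 1/1320 = 0.0099468 mm⁻¹, so dᵢ ≈ 100.5351 mm.
Magnification m = dᵢ/dₒ = 100.5351/1320 ≈ 0.07616.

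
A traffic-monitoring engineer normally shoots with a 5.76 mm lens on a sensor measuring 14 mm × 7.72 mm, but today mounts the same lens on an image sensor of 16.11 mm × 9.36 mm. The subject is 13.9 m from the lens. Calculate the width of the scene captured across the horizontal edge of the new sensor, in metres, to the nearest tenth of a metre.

The focal length stays 5.76 mm; the relevant sensor dimension is now w = 16.11 mm. Object distance dₒ = 13.9 m = 13900 mm.
Thin-lens field width W = w·(dₒ − f)/f = 16.11 × (13900 − 5.76)/5.76 ≈ 38860.452 mm = 38.8605 m.

38.9 m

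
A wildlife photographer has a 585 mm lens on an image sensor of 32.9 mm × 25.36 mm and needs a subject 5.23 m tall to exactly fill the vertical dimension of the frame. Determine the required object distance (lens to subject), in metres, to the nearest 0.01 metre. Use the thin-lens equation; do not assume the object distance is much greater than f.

121.23 m

W: 5.23 m = 5230 mm.
Magnification m = h/W = dᵢ/dₒ; combined with 1/f = 1/dₒ + 1/dᵢ this gives dₒ = f·(1 + W/h).
dₒ = 585 mm × (1 + 5230/25.36) = 585 × 207.2303 ≈ 121229.716 mm = 121.23 m.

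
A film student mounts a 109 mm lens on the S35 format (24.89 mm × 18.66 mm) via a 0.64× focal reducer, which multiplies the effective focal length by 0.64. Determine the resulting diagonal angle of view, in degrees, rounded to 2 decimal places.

Effective focal length f = 109 × 0.64 = 69.76 mm.
Sensor diagonal = √(24.89² + 18.66²) = √967.7077 ≈ 31.1080 mm.
α = 2·arctan(31.108 / (2 × 69.76)) = 2·arctan(0.22296) ≈ 25.1387°.

25.14°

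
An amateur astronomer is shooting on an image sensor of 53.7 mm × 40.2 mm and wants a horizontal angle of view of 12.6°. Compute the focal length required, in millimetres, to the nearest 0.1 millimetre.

From α = 2·arctan(w/2f) we get f = w / (2·tan(α/2)).
With w = 53.7 mm and α/2 = 6.3°, tan(α/2) ≈ 0.11040, so f ≈ 53.7 / 0.22080 ≈ 243.2043 mm.

243.2 mm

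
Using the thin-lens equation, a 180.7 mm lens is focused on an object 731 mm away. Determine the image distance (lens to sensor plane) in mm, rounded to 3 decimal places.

1/dᵢ = 1/f − 1/dₒ = 1/180.7 − 1/731 = 0.0041660 mm⁻¹.
dᵢ = 1/0.0041660 ≈ 240.0358 mm.

240.036 mm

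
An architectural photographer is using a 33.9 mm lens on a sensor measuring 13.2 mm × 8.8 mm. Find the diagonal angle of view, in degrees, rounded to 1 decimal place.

26.3°

Sensor diagonal = √(13.2² + 8.8²) = √251.6800 ≈ 15.8644 mm.
Angle of view α = 2·arctan(d/2f) with d = 15.8644 mm and f = 33.9 mm.
d/2f = 0.23399; arctan(0.23399) ≈ 13.1696°, so α ≈ 26.3392°.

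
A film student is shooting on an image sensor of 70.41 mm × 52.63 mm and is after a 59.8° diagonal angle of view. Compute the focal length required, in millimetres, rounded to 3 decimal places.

76.437 mm

Sensor diagonal = √(70.41² + 52.63²) = √7727.4850 ≈ 87.9061 mm.
From α = 2·arctan(d/2f) we get f = d / (2·tan(α/2)).
With d = 87.9061 mm and α/2 = 29.9°, tan(α/2) ≈ 0.57503, so f ≈ 87.9061 / 1.15005 ≈ 76.4367 mm.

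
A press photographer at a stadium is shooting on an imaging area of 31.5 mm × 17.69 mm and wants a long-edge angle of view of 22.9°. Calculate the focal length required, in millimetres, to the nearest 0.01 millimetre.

77.76 mm

From α = 2·arctan(w/2f) we get f = w / (2·tan(α/2)).
With w = 31.5 mm and α/2 = 11.45°, tan(α/2) ≈ 0.20254, so f ≈ 31.5 / 0.40509 ≈ 77.7610 mm.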